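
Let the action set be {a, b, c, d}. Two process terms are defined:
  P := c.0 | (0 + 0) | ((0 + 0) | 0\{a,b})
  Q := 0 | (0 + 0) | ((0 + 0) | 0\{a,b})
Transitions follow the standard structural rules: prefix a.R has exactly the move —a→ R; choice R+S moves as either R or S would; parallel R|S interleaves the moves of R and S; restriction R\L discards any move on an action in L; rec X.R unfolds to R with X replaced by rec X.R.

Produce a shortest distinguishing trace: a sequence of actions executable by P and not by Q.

c

Reachable graph of P (2 states):
  u0 = c.0 | (0 + 0) | ((0 + 0) | 0\{a,b}) has moves ··c··> u1
  u1 = 0 | (0 + 0) | ((0 + 0) | 0\{a,b}) has moves ∅
Reachable graph of Q (1 states):
  v0 = 0 | (0 + 0) | ((0 + 0) | 0\{a,b}) has moves ∅
Executing c from P (initial set {u0}):
  step 1 (c): {u1}
  ✓ P
Executing c from Q (initial set {v0}):
  step 1 (c): ∅  — Q cannot continue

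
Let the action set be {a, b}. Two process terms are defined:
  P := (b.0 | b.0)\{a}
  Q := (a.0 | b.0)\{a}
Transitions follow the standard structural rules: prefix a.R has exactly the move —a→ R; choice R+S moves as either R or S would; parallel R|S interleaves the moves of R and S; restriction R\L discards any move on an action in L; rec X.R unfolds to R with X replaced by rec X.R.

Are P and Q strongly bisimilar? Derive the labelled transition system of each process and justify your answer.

NO

P's transition system — 4 states:
  s0 = (b.0 | b.0)\{a} ⊢ —b→ s1, —b→ s2
  s1 = (0 | b.0)\{a} ⊢ —b→ s3
  s2 = (b.0 | 0)\{a} ⊢ —b→ s3
  s3 = (0 | 0)\{a} ⊢ deadlocked
Q's transition system — 2 states:
  t0 = (a.0 | b.0)\{a} ⊢ —b→ t1
  t1 = (a.0 | 0)\{a} ⊢ deadlocked
Coarsest stable partition (strong bisimilarity classes):
  B0 = {s0}
  B1 = {s1, s2, t0}
  B2 = {s3, t1}
s0 ∈ B0, t0 ∈ B1 → different blocks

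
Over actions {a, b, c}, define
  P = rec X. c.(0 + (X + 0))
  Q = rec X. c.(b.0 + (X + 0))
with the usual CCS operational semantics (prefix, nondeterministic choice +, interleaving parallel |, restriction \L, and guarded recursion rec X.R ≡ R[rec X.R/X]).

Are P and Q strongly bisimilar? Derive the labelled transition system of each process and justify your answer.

LTS(P): 2 reachable states
  u0 = rec X. c.(0 + (X + 0)) ⊢ =c=> u1
  u1 = 0 + ((rec X. c.(0 + (X + 0))) + 0) ⊢ =c=> u1
LTS(Q): 3 reachable states
  v0 = rec X. c.(b.0 + (X + 0)) ⊢ =c=> v1
  v1 = b.0 + ((rec X. c.(b.0 + (X + 0))) + 0) ⊢ =b=> v2, =c=> v1
  v2 = 0 ⊢ ∅
Partition-refinement fixed point:
  B0 = {u0, u1}
  B1 = {v0}
  B2 = {v1}
  B3 = {v2}
u0 ∈ B0, v0 ∈ B1 → different blocks

NO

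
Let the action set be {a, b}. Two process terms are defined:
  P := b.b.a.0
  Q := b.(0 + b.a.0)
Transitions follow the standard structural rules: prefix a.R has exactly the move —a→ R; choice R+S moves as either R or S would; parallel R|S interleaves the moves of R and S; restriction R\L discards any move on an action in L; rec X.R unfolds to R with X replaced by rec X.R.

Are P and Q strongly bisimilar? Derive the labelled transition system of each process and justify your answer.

bisimilar

P's transition system — 4 states:
  m0 = b.b.a.0 | -b-> m1
  m1 = b.a.0 | -b-> m2
  m2 = a.0 | -a-> m3
  m3 = 0 | (no moves)
Q's transition system — 4 states:
  n0 = b.(0 + b.a.0) | -b-> n1
  n1 = 0 + b.a.0 | -b-> n2
  n2 = a.0 | -a-> n3
  n3 = 0 | (no moves)
Coarsest stable partition (strong bisimilarity classes):
  B0 = {m0, n0}
  B1 = {m1, n1}
  B2 = {m2, n2}
  B3 = {m3, n3}
m0 ∈ B0, n0 ∈ B0 → same block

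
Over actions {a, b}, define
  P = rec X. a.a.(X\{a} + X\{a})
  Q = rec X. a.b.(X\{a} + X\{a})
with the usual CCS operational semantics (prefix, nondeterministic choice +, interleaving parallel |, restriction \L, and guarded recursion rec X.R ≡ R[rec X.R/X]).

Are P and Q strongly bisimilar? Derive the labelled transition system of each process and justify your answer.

NO

Reachable graph of P (3 states):
  u0 = rec X. a.a.(X\{a} + X\{a}) → —a→ u1
  u1 = a.((rec X. a.a.(X\{a} + X\{a}))\{a} + (rec X. a.a.(X\{a} + X\{a}))\{a}) → —a→ u2
  u2 = (rec X. a.a.(X\{a} + X\{a}))\{a} + (rec X. a.a.(X\{a} + X\{a}))\{a} → ∅
Reachable graph of Q (3 states):
  v0 = rec X. a.b.(X\{a} + X\{a}) → —a→ v1
  v1 = b.((rec X. a.b.(X\{a} + X\{a}))\{a} + (rec X. a.b.(X\{a} + X\{a}))\{a}) → —b→ v2
  v2 = (rec X. a.b.(X\{a} + X\{a}))\{a} + (rec X. a.b.(X\{a} + X\{a}))\{a} → ∅
Bisimilarity quotient blocks:
  B0 = {u0}
  B1 = {u1}
  B2 = {u2, v2}
  B3 = {v0}
  B4 = {v1}
u0 ∈ B0, v0 ∈ B3 → different blocks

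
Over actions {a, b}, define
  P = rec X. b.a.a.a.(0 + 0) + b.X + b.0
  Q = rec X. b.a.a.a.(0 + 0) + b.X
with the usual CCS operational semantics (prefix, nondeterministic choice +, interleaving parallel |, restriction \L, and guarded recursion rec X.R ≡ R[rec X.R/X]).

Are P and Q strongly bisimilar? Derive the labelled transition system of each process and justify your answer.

P ≁ Q

P's transition system — 6 states:
  s0 = rec X. b.a.a.a.(0 + 0) + b.X + b.0 | --b--▸ s0, --b--▸ s1, --b--▸ s2
  s1 = 0 | ∅
  s2 = a.a.a.(0 + 0) | --a--▸ s3
  s3 = a.a.(0 + 0) | --a--▸ s4
  s4 = a.(0 + 0) | --a--▸ s5
  s5 = 0 + 0 | ∅
Q's transition system — 5 states:
  t0 = rec X. b.a.a.a.(0 + 0) + b.X | --b--▸ t0, --b--▸ t1
  t1 = a.a.a.(0 + 0) | --a--▸ t2
  t2 = a.a.(0 + 0) | --a--▸ t3
  t3 = a.(0 + 0) | --a--▸ t4
  t4 = 0 + 0 | ∅
Bisimilarity quotient blocks:
  B0 = {s0}
  B1 = {s2, t1}
  B2 = {s3, t2}
  B3 = {s4, t3}
  B4 = {s1, s5, t4}
  B5 = {t0}
s0 ∈ B0, t0 ∈ B5 → different blocks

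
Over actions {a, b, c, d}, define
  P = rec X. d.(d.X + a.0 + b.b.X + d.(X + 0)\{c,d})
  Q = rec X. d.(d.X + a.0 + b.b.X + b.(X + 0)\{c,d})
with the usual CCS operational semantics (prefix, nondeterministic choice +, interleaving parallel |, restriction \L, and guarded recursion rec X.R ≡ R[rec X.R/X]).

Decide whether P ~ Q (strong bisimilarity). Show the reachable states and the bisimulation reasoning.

NO

LTS(P): 5 reachable states
  p0 = rec X. d.(d.X + a.0 + b.b.X + d.(X + 0)\{c,d}) | =d=> p1
  p1 = d.(rec X. d.(d.X + a.0 + b.b.X + d.(X + 0)\{c,d})) + a.0 + b.b.(rec X. d.(d.X + a.0 + b.b.X + d.(X + 0)\{c,d})) + d.((rec X. d.(d.X + a.0 + b.b.X + d.(X + 0)\{c,d})) + 0)\{c,d} | =a=> p2, =b=> p3, =d=> p0, =d=> p4
  p2 = 0 | (no moves)
  p3 = b.(rec X. d.(d.X + a.0 + b.b.X + d.(X + 0)\{c,d})) | =b=> p0
  p4 = ((rec X. d.(d.X + a.0 + b.b.X + d.(X + 0)\{c,d})) + 0)\{c,d} | (no moves)
LTS(Q): 5 reachable states
  q0 = rec X. d.(d.X + a.0 + b.b.X + b.(X + 0)\{c,d}) | =d=> q1
  q1 = d.(rec X. d.(d.X + a.0 + b.b.X + b.(X + 0)\{c,d})) + a.0 + b.b.(rec X. d.(d.X + a.0 + b.b.X + b.(X + 0)\{c,d})) + b.((rec X. d.(d.X + a.0 + b.b.X + b.(X + 0)\{c,d})) + 0)\{c,d} | =a=> q2, =b=> q3, =b=> q4, =d=> q0
  q2 = 0 | (no moves)
  q3 = ((rec X. d.(d.X + a.0 + b.b.X + b.(X + 0)\{c,d})) + 0)\{c,d} | (no moves)
  q4 = b.(rec X. d.(d.X + a.0 + b.b.X + b.(X + 0)\{c,d})) | =b=> q0
Coarsest stable partition (strong bisimilarity classes):
  B0 = {p0}
  B1 = {p1}
  B2 = {p2, p4, q2, q3}
  B3 = {p3}
  B4 = {q0}
  B5 = {q1}
  B6 = {q4}
p0 ∈ B0, q0 ∈ B4 → different blocks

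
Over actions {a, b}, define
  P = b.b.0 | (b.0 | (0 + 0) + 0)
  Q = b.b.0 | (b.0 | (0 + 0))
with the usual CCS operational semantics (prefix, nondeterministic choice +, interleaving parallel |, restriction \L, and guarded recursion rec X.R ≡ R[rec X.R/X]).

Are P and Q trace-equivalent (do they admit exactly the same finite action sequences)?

P's transition system — 6 states:
  s0 = b.b.0 | (b.0 | (0 + 0) + 0) | —b→ s1, —b→ s2
  s1 = b.0 | (b.0 | (0 + 0) + 0) | —b→ s3, —b→ s4
  s2 = b.b.0 | (0 | (0 + 0)) | —b→ s4
  s3 = 0 | (b.0 | (0 + 0) + 0) | —b→ s5
  s4 = b.0 | (0 | (0 + 0)) | —b→ s5
  s5 = 0 | (0 | (0 + 0)) | (no moves)
Q's transition system — 6 states:
  t0 = b.b.0 | (b.0 | (0 + 0)) | —b→ t1, —b→ t2
  t1 = b.0 | (b.0 | (0 + 0)) | —b→ t3, —b→ t4
  t2 = b.b.0 | (0 | (0 + 0)) | —b→ t4
  t3 = 0 | (b.0 | (0 + 0)) | —b→ t5
  t4 = b.0 | (0 | (0 + 0)) | —b→ t5
  t5 = 0 | (0 | (0 + 0)) | (no moves)
Bisimilarity quotient blocks:
  B0 = {s0, t0}
  B1 = {s1, s2, t1, t2}
  B2 = {s3, s4, t3, t4}
  B3 = {s5, t5}
s0 ∈ B0, t0 ∈ B0 → same block
Bisimilar ⇒ trace-equivalent.

trace-equivalent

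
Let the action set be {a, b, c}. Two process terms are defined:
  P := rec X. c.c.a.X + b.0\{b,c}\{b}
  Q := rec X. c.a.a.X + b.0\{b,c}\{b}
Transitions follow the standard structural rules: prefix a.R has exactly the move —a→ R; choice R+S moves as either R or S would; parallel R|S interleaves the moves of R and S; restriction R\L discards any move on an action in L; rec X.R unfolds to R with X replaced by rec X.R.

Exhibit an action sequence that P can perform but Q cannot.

LTS(P): 4 reachable states
  p0 = rec X. c.c.a.X + b.0\{b,c}\{b} has moves ··b··> p1, ··c··> p2
  p1 = 0\{b,c}\{b} has moves ∅
  p2 = c.a.(rec X. c.c.a.X + b.0\{b,c}\{b}) has moves ··c··> p3
  p3 = a.(rec X. c.c.a.X + b.0\{b,c}\{b}) has moves ··a··> p0
LTS(Q): 4 reachable states
  q0 = rec X. c.a.a.X + b.0\{b,c}\{b} has moves ··b··> q1, ··c··> q2
  q1 = 0\{b,c}\{b} has moves ∅
  q2 = a.a.(rec X. c.a.a.X + b.0\{b,c}\{b}) has moves ··a··> q3
  q3 = a.(rec X. c.a.a.X + b.0\{b,c}\{b}) has moves ··a··> q0
Run σ = ⟨cc⟩ on P: start {p0}
  after c @ step 1: {p2}
  after c @ step 2: {p3}
  ✓ P
Run σ = ⟨cc⟩ on Q: start {q0}
  after c @ step 1: {q2}
  after c @ step 2: ∅  — Q cannot continue

cc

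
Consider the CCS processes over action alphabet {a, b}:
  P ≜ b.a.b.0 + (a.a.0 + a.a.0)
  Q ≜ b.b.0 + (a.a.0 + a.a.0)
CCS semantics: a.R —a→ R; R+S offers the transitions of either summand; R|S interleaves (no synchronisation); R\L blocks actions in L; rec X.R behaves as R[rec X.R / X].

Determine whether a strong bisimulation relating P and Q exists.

P ≁ Q

P's transition system — 5 states:
  m0 = b.a.b.0 + (a.a.0 + a.a.0) ⊢ —a→ m1, —b→ m2
  m1 = a.0 ⊢ —a→ m3
  m2 = a.b.0 ⊢ —a→ m4
  m3 = 0 ⊢ ∅
  m4 = b.0 ⊢ —b→ m3
Q's transition system — 4 states:
  n0 = b.b.0 + (a.a.0 + a.a.0) ⊢ —a→ n1, —b→ n2
  n1 = a.0 ⊢ —a→ n3
  n2 = b.0 ⊢ —b→ n3
  n3 = 0 ⊢ ∅
Partition-refinement fixed point:
  B0 = {m0}
  B1 = {m2}
  B2 = {m4, n2}
  B3 = {m3, n3}
  B4 = {m1, n1}
  B5 = {n0}
m0 ∈ B0, n0 ∈ B5 → different blocks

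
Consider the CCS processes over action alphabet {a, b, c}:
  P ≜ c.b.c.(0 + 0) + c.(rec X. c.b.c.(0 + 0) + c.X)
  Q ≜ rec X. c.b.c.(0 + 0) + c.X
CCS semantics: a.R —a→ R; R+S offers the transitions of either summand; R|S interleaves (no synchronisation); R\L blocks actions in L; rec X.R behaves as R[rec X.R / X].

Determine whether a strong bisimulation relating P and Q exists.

P ~ Q

P's transition system — 5 states:
  s0 = c.b.c.(0 + 0) + c.(rec X. c.b.c.(0 + 0) + c.X) :: -c-> s1, -c-> s2
  s1 = b.c.(0 + 0) :: -b-> s3
  s2 = rec X. c.b.c.(0 + 0) + c.X :: -c-> s1, -c-> s2
  s3 = c.(0 + 0) :: -c-> s4
  s4 = 0 + 0 :: ∅
Q's transition system — 4 states:
  t0 = rec X. c.b.c.(0 + 0) + c.X :: -c-> t0, -c-> t1
  t1 = b.c.(0 + 0) :: -b-> t2
  t2 = c.(0 + 0) :: -c-> t3
  t3 = 0 + 0 :: ∅
Coarsest stable partition (strong bisimilarity classes):
  B0 = {s0, s2, t0}
  B1 = {s1, t1}
  B2 = {s3, t2}
  B3 = {s4, t3}
s0 ∈ B0, t0 ∈ B0 → same block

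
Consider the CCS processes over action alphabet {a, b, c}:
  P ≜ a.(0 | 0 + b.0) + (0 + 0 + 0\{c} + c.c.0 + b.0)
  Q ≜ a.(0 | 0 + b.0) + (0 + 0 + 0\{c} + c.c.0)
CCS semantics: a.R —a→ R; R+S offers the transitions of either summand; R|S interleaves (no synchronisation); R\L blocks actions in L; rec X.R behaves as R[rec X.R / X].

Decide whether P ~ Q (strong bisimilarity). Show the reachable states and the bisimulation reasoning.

P ≁ Q

P's transition system — 4 states:
  p0 = a.(0 | 0 + b.0) + (0 + 0 + 0\{c} + c.c.0 + b.0) :: -a-> p1, -b-> p2, -c-> p3
  p1 = 0 | 0 + b.0 :: -b-> p2
  p2 = 0 :: (no moves)
  p3 = c.0 :: -c-> p2
Q's transition system — 4 states:
  q0 = a.(0 | 0 + b.0) + (0 + 0 + 0\{c} + c.c.0) :: -a-> q1, -c-> q2
  q1 = 0 | 0 + b.0 :: -b-> q3
  q2 = c.0 :: -c-> q3
  q3 = 0 :: (no moves)
Bisimilarity quotient blocks:
  B0 = {p0}
  B1 = {p1, q1}
  B2 = {p2, q3}
  B3 = {p3, q2}
  B4 = {q0}
p0 ∈ B0, q0 ∈ B4 → different blocks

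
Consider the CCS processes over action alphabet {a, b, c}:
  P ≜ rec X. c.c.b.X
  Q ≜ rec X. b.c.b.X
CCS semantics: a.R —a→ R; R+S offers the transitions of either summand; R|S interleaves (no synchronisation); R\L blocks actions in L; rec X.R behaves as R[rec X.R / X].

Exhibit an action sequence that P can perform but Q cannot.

c

Reachable graph of P (3 states):
  s0 = rec X. c.c.b.X | ··c··> s1
  s1 = c.b.(rec X. c.c.b.X) | ··c··> s2
  s2 = b.(rec X. c.c.b.X) | ··b··> s0
Reachable graph of Q (3 states):
  t0 = rec X. b.c.b.X | ··b··> t1
  t1 = c.b.(rec X. b.c.b.X) | ··c··> t2
  t2 = b.(rec X. b.c.b.X) | ··b··> t0
Run σ = ⟨c⟩ on P: start {s0}
  after c @ step 1: {s1}
  ✓ P
Run σ = ⟨c⟩ on Q: start {t0}
  after c @ step 1: ∅  — Q cannot continue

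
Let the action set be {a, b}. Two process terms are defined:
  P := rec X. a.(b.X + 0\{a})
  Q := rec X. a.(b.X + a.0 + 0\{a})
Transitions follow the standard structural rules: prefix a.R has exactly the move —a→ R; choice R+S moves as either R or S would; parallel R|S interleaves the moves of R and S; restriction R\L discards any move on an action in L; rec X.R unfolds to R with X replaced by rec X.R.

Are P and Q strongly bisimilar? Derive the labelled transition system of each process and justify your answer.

NO

Reachable graph of P (2 states):
  u0 = rec X. a.(b.X + 0\{a}) ⊢ ··a··> u1
  u1 = b.(rec X. a.(b.X + 0\{a})) + 0\{a} ⊢ ··b··> u0
Reachable graph of Q (3 states):
  v0 = rec X. a.(b.X + a.0 + 0\{a}) ⊢ ··a··> v1
  v1 = b.(rec X. a.(b.X + a.0 + 0\{a})) + a.0 + 0\{a} ⊢ ··a··> v2, ··b··> v0
  v2 = 0 ⊢ stopped
Bisimilarity quotient blocks:
  B0 = {u0}
  B1 = {u1}
  B2 = {v0}
  B3 = {v1}
  B4 = {v2}
u0 ∈ B0, v0 ∈ B2 → different blocks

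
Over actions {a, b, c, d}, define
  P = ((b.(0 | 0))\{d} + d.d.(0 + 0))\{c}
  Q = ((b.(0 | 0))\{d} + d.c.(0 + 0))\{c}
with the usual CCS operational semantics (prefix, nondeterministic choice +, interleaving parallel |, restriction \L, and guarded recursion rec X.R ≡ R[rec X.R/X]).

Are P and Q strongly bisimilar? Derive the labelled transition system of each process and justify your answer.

Reachable graph of P (4 states):
  s0 = ((b.(0 | 0))\{d} + d.d.(0 + 0))\{c} ⊢ --b--▸ s1, --d--▸ s2
  s1 = (0 | 0)\{d}\{c} ⊢ ·
  s2 = (d.(0 + 0))\{c} ⊢ --d--▸ s3
  s3 = (0 + 0)\{c} ⊢ ·
Reachable graph of Q (3 states):
  t0 = ((b.(0 | 0))\{d} + d.c.(0 + 0))\{c} ⊢ --b--▸ t1, --d--▸ t2
  t1 = (0 | 0)\{d}\{c} ⊢ ·
  t2 = (c.(0 + 0))\{c} ⊢ ·
Bisimilarity quotient blocks:
  B0 = {s0}
  B1 = {s1, s3, t1, t2}
  B2 = {s2}
  B3 = {t0}
s0 ∈ B0, t0 ∈ B3 → different blocks

NO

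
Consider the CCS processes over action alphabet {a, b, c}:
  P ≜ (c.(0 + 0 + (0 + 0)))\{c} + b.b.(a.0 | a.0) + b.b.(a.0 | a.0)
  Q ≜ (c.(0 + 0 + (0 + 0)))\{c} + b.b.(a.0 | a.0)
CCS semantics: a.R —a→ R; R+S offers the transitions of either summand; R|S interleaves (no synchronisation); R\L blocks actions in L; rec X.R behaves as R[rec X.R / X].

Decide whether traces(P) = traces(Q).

P's transition system — 6 states:
  p0 = (c.(0 + 0 + (0 + 0)))\{c} + b.b.(a.0 | a.0) + b.b.(a.0 | a.0) :: -b-> p1
  p1 = b.(a.0 | a.0) :: -b-> p2
  p2 = a.0 | a.0 :: -a-> p3, -a-> p4
  p3 = 0 | a.0 :: -a-> p5
  p4 = a.0 | 0 :: -a-> p5
  p5 = 0 | 0 :: ∅
Q's transition system — 6 states:
  q0 = (c.(0 + 0 + (0 + 0)))\{c} + b.b.(a.0 | a.0) :: -b-> q1
  q1 = b.(a.0 | a.0) :: -b-> q2
  q2 = a.0 | a.0 :: -a-> q3, -a-> q4
  q3 = 0 | a.0 :: -a-> q5
  q4 = a.0 | 0 :: -a-> q5
  q5 = 0 | 0 :: ∅
Coarsest stable partition (strong bisimilarity classes):
  B0 = {p0, q0}
  B1 = {p1, q1}
  B2 = {p2, q2}
  B3 = {p3, p4, q3, q4}
  B4 = {p5, q5}
p0 ∈ B0, q0 ∈ B0 → same block
Bisimilar ⇒ trace-equivalent.

traces(P) = traces(Q)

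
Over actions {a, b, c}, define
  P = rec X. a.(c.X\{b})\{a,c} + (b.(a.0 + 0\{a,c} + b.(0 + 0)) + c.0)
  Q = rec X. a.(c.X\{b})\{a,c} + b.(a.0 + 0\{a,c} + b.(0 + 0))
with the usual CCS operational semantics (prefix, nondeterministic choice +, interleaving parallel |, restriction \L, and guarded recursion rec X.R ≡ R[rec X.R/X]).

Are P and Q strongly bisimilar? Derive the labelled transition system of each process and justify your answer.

P's transition system — 5 states:
  u0 = rec X. a.(c.X\{b})\{a,c} + (b.(a.0 + 0\{a,c} + b.(0 + 0)) + c.0) → —a→ u1, —b→ u2, —c→ u3
  u1 = (c.(rec X. a.(c.X\{b})\{a,c} + (b.(a.0 + 0\{a,c} + b.(0 + 0)) + c.0))\{b})\{a,c} → deadlocked
  u2 = a.0 + 0\{a,c} + b.(0 + 0) → —a→ u3, —b→ u4
  u3 = 0 → deadlocked
  u4 = 0 + 0 → deadlocked
Q's transition system — 5 states:
  v0 = rec X. a.(c.X\{b})\{a,c} + b.(a.0 + 0\{a,c} + b.(0 + 0)) → —a→ v1, —b→ v2
  v1 = (c.(rec X. a.(c.X\{b})\{a,c} + b.(a.0 + 0\{a,c} + b.(0 + 0)))\{b})\{a,c} → deadlocked
  v2 = a.0 + 0\{a,c} + b.(0 + 0) → —a→ v3, —b→ v4
  v3 = 0 → deadlocked
  v4 = 0 + 0 → deadlocked
Partition-refinement fixed point:
  B0 = {u0}
  B1 = {u1, u3, u4, v1, v3, v4}
  B2 = {u2, v2}
  B3 = {v0}
u0 ∈ B0, v0 ∈ B3 → different blocks

NO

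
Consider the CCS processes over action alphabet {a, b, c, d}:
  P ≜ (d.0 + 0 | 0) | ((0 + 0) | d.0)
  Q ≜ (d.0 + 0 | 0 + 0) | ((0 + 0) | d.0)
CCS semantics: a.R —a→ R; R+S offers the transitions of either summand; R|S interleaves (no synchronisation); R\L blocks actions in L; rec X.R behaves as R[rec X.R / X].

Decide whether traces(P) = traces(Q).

trace-equivalent

P's transition system — 4 states:
  p0 = (d.0 + 0 | 0) | ((0 + 0) | d.0) → =d=> p1, =d=> p2
  p1 = (d.0 + 0 | 0) | ((0 + 0) | 0) → =d=> p3
  p2 = 0 | ((0 + 0) | d.0) → =d=> p3
  p3 = 0 | ((0 + 0) | 0) → ∅
Q's transition system — 4 states:
  q0 = (d.0 + 0 | 0 + 0) | ((0 + 0) | d.0) → =d=> q1, =d=> q2
  q1 = (d.0 + 0 | 0 + 0) | ((0 + 0) | 0) → =d=> q3
  q2 = 0 | ((0 + 0) | d.0) → =d=> q3
  q3 = 0 | ((0 + 0) | 0) → ∅
Coarsest stable partition (strong bisimilarity classes):
  B0 = {p0, q0}
  B1 = {p1, p2, q1, q2}
  B2 = {p3, q3}
p0 ∈ B0, q0 ∈ B0 → same block
Bisimilar ⇒ trace-equivalent.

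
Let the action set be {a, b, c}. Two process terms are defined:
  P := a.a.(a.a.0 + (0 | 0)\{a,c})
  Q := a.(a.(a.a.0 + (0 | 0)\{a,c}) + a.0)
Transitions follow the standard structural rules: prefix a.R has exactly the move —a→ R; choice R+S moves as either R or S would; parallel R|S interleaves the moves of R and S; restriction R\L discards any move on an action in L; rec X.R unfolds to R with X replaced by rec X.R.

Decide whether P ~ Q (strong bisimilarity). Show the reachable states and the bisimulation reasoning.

NO

P's transition system — 5 states:
  m0 = a.a.(a.a.0 + (0 | 0)\{a,c}) ⊢ -a-> m1
  m1 = a.(a.a.0 + (0 | 0)\{a,c}) ⊢ -a-> m2
  m2 = a.a.0 + (0 | 0)\{a,c} ⊢ -a-> m3
  m3 = a.0 ⊢ -a-> m4
  m4 = 0 ⊢ ·
Q's transition system — 5 states:
  n0 = a.(a.(a.a.0 + (0 | 0)\{a,c}) + a.0) ⊢ -a-> n1
  n1 = a.(a.a.0 + (0 | 0)\{a,c}) + a.0 ⊢ -a-> n2, -a-> n3
  n2 = 0 ⊢ ·
  n3 = a.a.0 + (0 | 0)\{a,c} ⊢ -a-> n4
  n4 = a.0 ⊢ -a-> n2
Bisimilarity quotient blocks:
  B0 = {m0}
  B1 = {m1}
  B2 = {m2, n3}
  B3 = {m3, n4}
  B4 = {m4, n2}
  B5 = {n0}
  B6 = {n1}
m0 ∈ B0, n0 ∈ B5 → different blocks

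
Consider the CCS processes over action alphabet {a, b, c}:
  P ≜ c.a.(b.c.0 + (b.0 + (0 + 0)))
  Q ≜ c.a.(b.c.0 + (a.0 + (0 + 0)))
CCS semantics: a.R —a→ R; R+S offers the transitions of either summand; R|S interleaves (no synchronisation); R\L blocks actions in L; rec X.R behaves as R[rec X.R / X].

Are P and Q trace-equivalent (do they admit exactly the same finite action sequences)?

P's transition system — 5 states:
  s0 = c.a.(b.c.0 + (b.0 + (0 + 0))) | --c--▸ s1
  s1 = a.(b.c.0 + (b.0 + (0 + 0))) | --a--▸ s2
  s2 = b.c.0 + (b.0 + (0 + 0)) | --b--▸ s3, --b--▸ s4
  s3 = 0 | ·
  s4 = c.0 | --c--▸ s3
Q's transition system — 5 states:
  t0 = c.a.(b.c.0 + (a.0 + (0 + 0))) | --c--▸ t1
  t1 = a.(b.c.0 + (a.0 + (0 + 0))) | --a--▸ t2
  t2 = b.c.0 + (a.0 + (0 + 0)) | --a--▸ t3, --b--▸ t4
  t3 = 0 | ·
  t4 = c.0 | --c--▸ t3
Run σ = ⟨caa⟩ on Q: start {t0}
  step 1 (c): {t1}
  step 2 (a): {t2}
  step 3 (a): {t3}
  ✓ Q
Run σ = ⟨caa⟩ on P: start {s0}
  step 1 (c): {s1}
  step 2 (a): {s2}
  step 3 (a): ∅  — P cannot continue

NO — witness ⟨caa⟩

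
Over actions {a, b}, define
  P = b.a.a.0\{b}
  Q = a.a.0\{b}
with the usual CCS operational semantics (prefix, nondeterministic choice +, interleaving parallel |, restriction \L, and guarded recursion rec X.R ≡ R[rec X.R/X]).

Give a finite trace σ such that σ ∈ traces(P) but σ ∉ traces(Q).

b

LTS(P): 4 reachable states
  u0 = b.a.a.0\{b} has moves =b=> u1
  u1 = a.a.0\{b} has moves =a=> u2
  u2 = a.0\{b} has moves =a=> u3
  u3 = 0\{b} has moves ∅
LTS(Q): 3 reachable states
  v0 = a.a.0\{b} has moves =a=> v1
  v1 = a.0\{b} has moves =a=> v2
  v2 = 0\{b} has moves ∅
Trace ⟨b⟩ through P, begin at {u0}:
  after b @ step 1: {u1}
  P completes σ.
Trace ⟨b⟩ through Q, begin at {v0}:
  after b @ step 1: ∅ (Q stuck)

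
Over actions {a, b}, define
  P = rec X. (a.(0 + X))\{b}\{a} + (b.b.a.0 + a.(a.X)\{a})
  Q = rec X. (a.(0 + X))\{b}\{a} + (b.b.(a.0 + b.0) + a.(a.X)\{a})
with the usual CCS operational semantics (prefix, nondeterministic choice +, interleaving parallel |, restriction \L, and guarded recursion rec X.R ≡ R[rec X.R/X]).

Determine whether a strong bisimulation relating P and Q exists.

LTS(P): 5 reachable states
  s0 = rec X. (a.(0 + X))\{b}\{a} + (b.b.a.0 + a.(a.X)\{a}) ⊢ =a=> s1, =b=> s2
  s1 = (a.(rec X. (a.(0 + X))\{b}\{a} + (b.b.a.0 + a.(a.X)\{a})))\{a} ⊢ ·
  s2 = b.a.0 ⊢ =b=> s3
  s3 = a.0 ⊢ =a=> s4
  s4 = 0 ⊢ ·
LTS(Q): 5 reachable states
  t0 = rec X. (a.(0 + X))\{b}\{a} + (b.b.(a.0 + b.0) + a.(a.X)\{a}) ⊢ =a=> t1, =b=> t2
  t1 = (a.(rec X. (a.(0 + X))\{b}\{a} + (b.b.(a.0 + b.0) + a.(a.X)\{a})))\{a} ⊢ ·
  t2 = b.(a.0 + b.0) ⊢ =b=> t3
  t3 = a.0 + b.0 ⊢ =a=> t4, =b=> t4
  t4 = 0 ⊢ ·
Coarsest stable partition (strong bisimilarity classes):
  B0 = {s0}
  B1 = {s1, s4, t1, t4}
  B2 = {s2}
  B3 = {s3}
  B4 = {t0}
  B5 = {t2}
  B6 = {t3}
s0 ∈ B0, t0 ∈ B4 → different blocks

not bisimilar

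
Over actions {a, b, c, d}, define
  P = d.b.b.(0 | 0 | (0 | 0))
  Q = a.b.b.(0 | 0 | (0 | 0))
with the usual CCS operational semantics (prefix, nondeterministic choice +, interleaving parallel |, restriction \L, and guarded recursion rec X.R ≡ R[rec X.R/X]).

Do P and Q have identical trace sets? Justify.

Reachable graph of P (4 states):
  m0 = d.b.b.(0 | 0 | (0 | 0)) :: ··d··> m1
  m1 = b.b.(0 | 0 | (0 | 0)) :: ··b··> m2
  m2 = b.(0 | 0 | (0 | 0)) :: ··b··> m3
  m3 = 0 | 0 | (0 | 0) :: deadlocked
Reachable graph of Q (4 states):
  n0 = a.b.b.(0 | 0 | (0 | 0)) :: ··a··> n1
  n1 = b.b.(0 | 0 | (0 | 0)) :: ··b··> n2
  n2 = b.(0 | 0 | (0 | 0)) :: ··b··> n3
  n3 = 0 | 0 | (0 | 0) :: deadlocked
Run σ = ⟨d⟩ on P: start {m0}
  after d @ step 1: {m1}
  P completes σ.
Run σ = ⟨d⟩ on Q: start {n0}
  after d @ step 1: no successor for Q

NO — witness ⟨d⟩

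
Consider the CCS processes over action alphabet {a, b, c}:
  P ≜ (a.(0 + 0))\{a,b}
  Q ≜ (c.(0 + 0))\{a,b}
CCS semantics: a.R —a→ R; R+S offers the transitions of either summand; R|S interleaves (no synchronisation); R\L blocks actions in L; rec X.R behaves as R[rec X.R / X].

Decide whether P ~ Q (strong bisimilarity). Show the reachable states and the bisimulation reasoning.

P's transition system — 1 states:
  u0 = (a.(0 + 0))\{a,b} :: ∅
Q's transition system — 2 states:
  v0 = (c.(0 + 0))\{a,b} :: =c=> v1
  v1 = (0 + 0)\{a,b} :: ∅
Partition-refinement fixed point:
  B0 = {u0, v1}
  B1 = {v0}
u0 ∈ B0, v0 ∈ B1 → different blocks

NO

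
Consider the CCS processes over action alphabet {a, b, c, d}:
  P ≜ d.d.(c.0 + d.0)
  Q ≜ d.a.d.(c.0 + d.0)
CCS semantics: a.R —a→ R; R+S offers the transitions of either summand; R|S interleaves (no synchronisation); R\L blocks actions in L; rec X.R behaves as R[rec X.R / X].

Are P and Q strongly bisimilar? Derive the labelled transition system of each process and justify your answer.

P's transition system — 4 states:
  u0 = d.d.(c.0 + d.0) | --d--▸ u1
  u1 = d.(c.0 + d.0) | --d--▸ u2
  u2 = c.0 + d.0 | --c--▸ u3, --d--▸ u3
  u3 = 0 | stopped
Q's transition system — 5 states:
  v0 = d.a.d.(c.0 + d.0) | --d--▸ v1
  v1 = a.d.(c.0 + d.0) | --a--▸ v2
  v2 = d.(c.0 + d.0) | --d--▸ v3
  v3 = c.0 + d.0 | --c--▸ v4, --d--▸ v4
  v4 = 0 | stopped
Partition-refinement fixed point:
  B0 = {u0}
  B1 = {u1, v2}
  B2 = {u2, v3}
  B3 = {u3, v4}
  B4 = {v0}
  B5 = {v1}
u0 ∈ B0, v0 ∈ B4 → different blocks

NO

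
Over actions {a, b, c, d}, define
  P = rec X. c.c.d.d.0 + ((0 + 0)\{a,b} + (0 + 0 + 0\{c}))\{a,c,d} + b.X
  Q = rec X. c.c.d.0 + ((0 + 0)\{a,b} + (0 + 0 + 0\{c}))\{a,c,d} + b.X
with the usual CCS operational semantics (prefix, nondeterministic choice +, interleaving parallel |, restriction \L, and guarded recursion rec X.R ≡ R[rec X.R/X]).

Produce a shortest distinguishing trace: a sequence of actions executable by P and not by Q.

ccdd

LTS(P): 5 reachable states
  m0 = rec X. c.c.d.d.0 + ((0 + 0)\{a,b} + (0 + 0 + 0\{c}))\{a,c,d} + b.X | --b--▸ m0, --c--▸ m1
  m1 = c.d.d.0 | --c--▸ m2
  m2 = d.d.0 | --d--▸ m3
  m3 = d.0 | --d--▸ m4
  m4 = 0 | (no moves)
LTS(Q): 4 reachable states
  n0 = rec X. c.c.d.0 + ((0 + 0)\{a,b} + (0 + 0 + 0\{c}))\{a,c,d} + b.X | --b--▸ n0, --c--▸ n1
  n1 = c.d.0 | --c--▸ n2
  n2 = d.0 | --d--▸ n3
  n3 = 0 | (no moves)
Trace ⟨ccdd⟩ through P, begin at {m0}:
  [1] c ⇒ {m1}
  [2] c ⇒ {m2}
  [3] d ⇒ {m3}
  [4] d ⇒ {m4}
  — P admits the full trace.
Trace ⟨ccdd⟩ through Q, begin at {n0}:
  [1] c ⇒ {n1}
  [2] c ⇒ {n2}
  [3] d ⇒ {n3}
  [4] d ⇒ ∅  — Q cannot continue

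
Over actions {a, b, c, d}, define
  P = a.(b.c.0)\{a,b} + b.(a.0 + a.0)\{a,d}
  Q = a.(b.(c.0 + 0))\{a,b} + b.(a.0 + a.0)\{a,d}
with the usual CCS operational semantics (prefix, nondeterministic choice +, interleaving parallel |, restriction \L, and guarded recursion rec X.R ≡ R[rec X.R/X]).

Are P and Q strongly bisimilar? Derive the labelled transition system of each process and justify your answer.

bisimilar

LTS(P): 3 reachable states
  m0 = a.(b.c.0)\{a,b} + b.(a.0 + a.0)\{a,d} :: --a--▸ m1, --b--▸ m2
  m1 = (b.c.0)\{a,b} :: ·
  m2 = (a.0 + a.0)\{a,d} :: ·
LTS(Q): 3 reachable states
  n0 = a.(b.(c.0 + 0))\{a,b} + b.(a.0 + a.0)\{a,d} :: --a--▸ n1, --b--▸ n2
  n1 = (b.(c.0 + 0))\{a,b} :: ·
  n2 = (a.0 + a.0)\{a,d} :: ·
Bisimilarity quotient blocks:
  B0 = {m0, n0}
  B1 = {m1, m2, n1, n2}
m0 ∈ B0, n0 ∈ B0 → same block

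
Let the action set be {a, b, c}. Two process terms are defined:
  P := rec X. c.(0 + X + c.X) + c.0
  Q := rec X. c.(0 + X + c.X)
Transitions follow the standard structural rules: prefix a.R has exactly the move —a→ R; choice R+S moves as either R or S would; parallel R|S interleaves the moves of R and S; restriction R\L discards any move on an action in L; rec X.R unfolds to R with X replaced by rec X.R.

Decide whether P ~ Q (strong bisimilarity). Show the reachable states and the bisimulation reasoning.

Reachable graph of P (3 states):
  u0 = rec X. c.(0 + X + c.X) + c.0 ⊢ —c→ u1, —c→ u2
  u1 = 0 ⊢ (no moves)
  u2 = 0 + (rec X. c.(0 + X + c.X) + c.0) + c.(rec X. c.(0 + X + c.X) + c.0) ⊢ —c→ u0, —c→ u1, —c→ u2
Reachable graph of Q (2 states):
  v0 = rec X. c.(0 + X + c.X) ⊢ —c→ v1
  v1 = 0 + (rec X. c.(0 + X + c.X)) + c.(rec X. c.(0 + X + c.X)) ⊢ —c→ v0, —c→ v1
Bisimilarity quotient blocks:
  B0 = {u0, u2}
  B1 = {u1}
  B2 = {v0, v1}
u0 ∈ B0, v0 ∈ B2 → different blocks

P ≁ Q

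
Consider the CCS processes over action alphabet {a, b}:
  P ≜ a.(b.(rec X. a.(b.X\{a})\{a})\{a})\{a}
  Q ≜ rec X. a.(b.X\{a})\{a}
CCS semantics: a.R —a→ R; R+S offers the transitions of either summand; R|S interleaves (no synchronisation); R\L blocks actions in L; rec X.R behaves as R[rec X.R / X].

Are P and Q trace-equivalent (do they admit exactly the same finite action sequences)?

P's transition system — 3 states:
  m0 = a.(b.(rec X. a.(b.X\{a})\{a})\{a})\{a} ⊢ --a--▸ m1
  m1 = (b.(rec X. a.(b.X\{a})\{a})\{a})\{a} ⊢ --b--▸ m2
  m2 = (rec X. a.(b.X\{a})\{a})\{a}\{a} ⊢ ∅
Q's transition system — 3 states:
  n0 = rec X. a.(b.X\{a})\{a} ⊢ --a--▸ n1
  n1 = (b.(rec X. a.(b.X\{a})\{a})\{a})\{a} ⊢ --b--▸ n2
  n2 = (rec X. a.(b.X\{a})\{a})\{a}\{a} ⊢ ∅
Coarsest stable partition (strong bisimilarity classes):
  B0 = {m0, n0}
  B1 = {m1, n1}
  B2 = {m2, n2}
m0 ∈ B0, n0 ∈ B0 → same block
Bisimilar ⇒ trace-equivalent.

traces(P) = traces(Q)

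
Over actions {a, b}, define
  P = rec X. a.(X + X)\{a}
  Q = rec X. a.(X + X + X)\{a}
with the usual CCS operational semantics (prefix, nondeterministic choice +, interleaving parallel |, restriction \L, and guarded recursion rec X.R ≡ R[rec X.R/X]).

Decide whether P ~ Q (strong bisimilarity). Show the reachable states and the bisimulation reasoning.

LTS(P): 2 reachable states
  s0 = rec X. a.(X + X)\{a} → --a--▸ s1
  s1 = ((rec X. a.(X + X)\{a}) + (rec X. a.(X + X)\{a}))\{a} → ∅
LTS(Q): 2 reachable states
  t0 = rec X. a.(X + X + X)\{a} → --a--▸ t1
  t1 = ((rec X. a.(X + X + X)\{a}) + (rec X. a.(X + X + X)\{a}) + (rec X. a.(X + X + X)\{a}))\{a} → ∅
Partition-refinement fixed point:
  B0 = {s0, t0}
  B1 = {s1, t1}
s0 ∈ B0, t0 ∈ B0 → same block

YES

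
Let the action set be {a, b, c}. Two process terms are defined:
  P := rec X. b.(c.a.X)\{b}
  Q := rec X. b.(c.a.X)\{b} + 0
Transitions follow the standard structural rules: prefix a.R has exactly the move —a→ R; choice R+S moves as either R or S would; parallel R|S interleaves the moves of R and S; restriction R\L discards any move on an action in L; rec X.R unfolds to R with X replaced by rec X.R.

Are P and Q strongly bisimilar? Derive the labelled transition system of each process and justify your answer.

P's transition system — 4 states:
  p0 = rec X. b.(c.a.X)\{b} ⊢ —b→ p1
  p1 = (c.a.(rec X. b.(c.a.X)\{b}))\{b} ⊢ —c→ p2
  p2 = (a.(rec X. b.(c.a.X)\{b}))\{b} ⊢ —a→ p3
  p3 = (rec X. b.(c.a.X)\{b})\{b} ⊢ (no moves)
Q's transition system — 4 states:
  q0 = rec X. b.(c.a.X)\{b} + 0 ⊢ —b→ q1
  q1 = (c.a.(rec X. b.(c.a.X)\{b} + 0))\{b} ⊢ —c→ q2
  q2 = (a.(rec X. b.(c.a.X)\{b} + 0))\{b} ⊢ —a→ q3
  q3 = (rec X. b.(c.a.X)\{b} + 0)\{b} ⊢ (no moves)
Coarsest stable partition (strong bisimilarity classes):
  B0 = {p0, q0}
  B1 = {p1, q1}
  B2 = {p2, q2}
  B3 = {p3, q3}
p0 ∈ B0, q0 ∈ B0 → same block

YES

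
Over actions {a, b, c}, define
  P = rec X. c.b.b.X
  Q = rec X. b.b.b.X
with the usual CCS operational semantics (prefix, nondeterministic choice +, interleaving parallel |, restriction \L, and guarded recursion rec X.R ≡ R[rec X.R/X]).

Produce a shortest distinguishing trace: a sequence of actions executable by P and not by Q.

LTS(P): 3 reachable states
  u0 = rec X. c.b.b.X → ··c··> u1
  u1 = b.b.(rec X. c.b.b.X) → ··b··> u2
  u2 = b.(rec X. c.b.b.X) → ··b··> u0
LTS(Q): 3 reachable states
  v0 = rec X. b.b.b.X → ··b··> v1
  v1 = b.b.(rec X. b.b.b.X) → ··b··> v2
  v2 = b.(rec X. b.b.b.X) → ··b··> v0
Run σ = ⟨c⟩ on P: start {u0}
  after c @ step 1: {u1}
  ✓ P
Run σ = ⟨c⟩ on Q: start {v0}
  after c @ step 1: ∅  — Q cannot continue

c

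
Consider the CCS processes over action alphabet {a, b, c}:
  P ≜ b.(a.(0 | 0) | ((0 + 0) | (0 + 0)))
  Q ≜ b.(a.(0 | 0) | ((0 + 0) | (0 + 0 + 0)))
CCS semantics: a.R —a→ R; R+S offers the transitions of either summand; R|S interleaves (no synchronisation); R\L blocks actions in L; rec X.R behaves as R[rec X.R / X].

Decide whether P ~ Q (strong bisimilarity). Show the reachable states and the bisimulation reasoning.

bisimilar

LTS(P): 3 reachable states
  u0 = b.(a.(0 | 0) | ((0 + 0) | (0 + 0))) | --b--▸ u1
  u1 = a.(0 | 0) | ((0 + 0) | (0 + 0)) | --a--▸ u2
  u2 = 0 | 0 | ((0 + 0) | (0 + 0)) | ·
LTS(Q): 3 reachable states
  v0 = b.(a.(0 | 0) | ((0 + 0) | (0 + 0 + 0))) | --b--▸ v1
  v1 = a.(0 | 0) | ((0 + 0) | (0 + 0 + 0)) | --a--▸ v2
  v2 = 0 | 0 | ((0 + 0) | (0 + 0 + 0)) | ·
Coarsest stable partition (strong bisimilarity classes):
  B0 = {u0, v0}
  B1 = {u1, v1}
  B2 = {u2, v2}
u0 ∈ B0, v0 ∈ B0 → same block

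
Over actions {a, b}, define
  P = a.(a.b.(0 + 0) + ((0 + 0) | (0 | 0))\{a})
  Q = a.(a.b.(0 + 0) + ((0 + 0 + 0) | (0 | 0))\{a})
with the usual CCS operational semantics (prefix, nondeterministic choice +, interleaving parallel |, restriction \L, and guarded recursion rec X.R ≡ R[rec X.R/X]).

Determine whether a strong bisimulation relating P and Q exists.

P ~ Q

Reachable graph of P (4 states):
  s0 = a.(a.b.(0 + 0) + ((0 + 0) | (0 | 0))\{a}) :: ··a··> s1
  s1 = a.b.(0 + 0) + ((0 + 0) | (0 | 0))\{a} :: ··a··> s2
  s2 = b.(0 + 0) :: ··b··> s3
  s3 = 0 + 0 :: ∅
Reachable graph of Q (4 states):
  t0 = a.(a.b.(0 + 0) + ((0 + 0 + 0) | (0 | 0))\{a}) :: ··a··> t1
  t1 = a.b.(0 + 0) + ((0 + 0 + 0) | (0 | 0))\{a} :: ··a··> t2
  t2 = b.(0 + 0) :: ··b··> t3
  t3 = 0 + 0 :: ∅
Bisimilarity quotient blocks:
  B0 = {s0, t0}
  B1 = {s1, t1}
  B2 = {s2, t2}
  B3 = {s3, t3}
s0 ∈ B0, t0 ∈ B0 → same block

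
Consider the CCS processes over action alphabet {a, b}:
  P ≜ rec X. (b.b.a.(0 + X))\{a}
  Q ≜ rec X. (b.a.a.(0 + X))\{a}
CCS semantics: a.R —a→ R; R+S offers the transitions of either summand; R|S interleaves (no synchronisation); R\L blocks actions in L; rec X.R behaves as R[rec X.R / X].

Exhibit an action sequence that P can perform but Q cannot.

bb

Reachable graph of P (3 states):
  u0 = rec X. (b.b.a.(0 + X))\{a} ⊢ —b→ u1
  u1 = (b.a.(0 + (rec X. (b.b.a.(0 + X))\{a})))\{a} ⊢ —b→ u2
  u2 = (a.(0 + (rec X. (b.b.a.(0 + X))\{a})))\{a} ⊢ ∅
Reachable graph of Q (2 states):
  v0 = rec X. (b.a.a.(0 + X))\{a} ⊢ —b→ v1
  v1 = (a.a.(0 + (rec X. (b.a.a.(0 + X))\{a})))\{a} ⊢ ∅
Run σ = ⟨bb⟩ on P: start {u0}
  [1] b ⇒ {u1}
  [2] b ⇒ {u2}
  P completes σ.
Run σ = ⟨bb⟩ on Q: start {v0}
  [1] b ⇒ {v1}
  [2] b ⇒ ∅  — Q cannot continue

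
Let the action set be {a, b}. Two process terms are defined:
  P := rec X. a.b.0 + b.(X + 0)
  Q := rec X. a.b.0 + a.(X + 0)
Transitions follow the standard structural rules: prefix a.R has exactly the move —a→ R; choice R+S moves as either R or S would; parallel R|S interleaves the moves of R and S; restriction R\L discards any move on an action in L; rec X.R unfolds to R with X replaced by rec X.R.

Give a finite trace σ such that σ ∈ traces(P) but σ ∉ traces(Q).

LTS(P): 4 reachable states
  m0 = rec X. a.b.0 + b.(X + 0) :: -a-> m1, -b-> m2
  m1 = b.0 :: -b-> m3
  m2 = (rec X. a.b.0 + b.(X + 0)) + 0 :: -a-> m1, -b-> m2
  m3 = 0 :: stopped
LTS(Q): 4 reachable states
  n0 = rec X. a.b.0 + a.(X + 0) :: -a-> n1, -a-> n2
  n1 = (rec X. a.b.0 + a.(X + 0)) + 0 :: -a-> n1, -a-> n2
  n2 = b.0 :: -b-> n3
  n3 = 0 :: stopped
Executing b from P (initial set {m0}):
  after b @ step 1: {m2}
  P completes σ.
Executing b from Q (initial set {n0}):
  after b @ step 1: ∅ (Q stuck)

b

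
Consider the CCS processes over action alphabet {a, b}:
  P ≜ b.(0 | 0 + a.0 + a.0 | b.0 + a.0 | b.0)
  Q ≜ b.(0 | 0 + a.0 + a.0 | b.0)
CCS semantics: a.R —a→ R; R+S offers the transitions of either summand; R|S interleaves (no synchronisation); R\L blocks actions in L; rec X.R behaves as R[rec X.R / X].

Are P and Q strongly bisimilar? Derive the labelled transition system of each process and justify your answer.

P's transition system — 6 states:
  u0 = b.(0 | 0 + a.0 + a.0 | b.0 + a.0 | b.0) ⊢ ··b··> u1
  u1 = 0 | 0 + a.0 + a.0 | b.0 + a.0 | b.0 ⊢ ··a··> u2, ··a··> u3, ··b··> u4
  u2 = 0 ⊢ ∅
  u3 = 0 | b.0 ⊢ ··b··> u5
  u4 = a.0 | 0 ⊢ ··a··> u5
  u5 = 0 | 0 ⊢ ∅
Q's transition system — 6 states:
  v0 = b.(0 | 0 + a.0 + a.0 | b.0) ⊢ ··b··> v1
  v1 = 0 | 0 + a.0 + a.0 | b.0 ⊢ ··a··> v2, ··a··> v3, ··b··> v4
  v2 = 0 ⊢ ∅
  v3 = 0 | b.0 ⊢ ··b··> v5
  v4 = a.0 | 0 ⊢ ··a··> v5
  v5 = 0 | 0 ⊢ ∅
Coarsest stable partition (strong bisimilarity classes):
  B0 = {u0, v0}
  B1 = {u1, v1}
  B2 = {u2, u5, v2, v5}
  B3 = {u4, v4}
  B4 = {u3, v3}
u0 ∈ B0, v0 ∈ B0 → same block

P ~ Q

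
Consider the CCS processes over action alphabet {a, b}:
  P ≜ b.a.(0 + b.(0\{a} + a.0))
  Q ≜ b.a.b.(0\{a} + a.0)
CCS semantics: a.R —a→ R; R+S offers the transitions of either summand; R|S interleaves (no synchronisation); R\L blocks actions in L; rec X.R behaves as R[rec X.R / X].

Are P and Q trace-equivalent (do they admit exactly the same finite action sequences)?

trace-equivalent

P's transition system — 5 states:
  s0 = b.a.(0 + b.(0\{a} + a.0)) ⊢ --b--▸ s1
  s1 = a.(0 + b.(0\{a} + a.0)) ⊢ --a--▸ s2
  s2 = 0 + b.(0\{a} + a.0) ⊢ --b--▸ s3
  s3 = 0\{a} + a.0 ⊢ --a--▸ s4
  s4 = 0 ⊢ stopped
Q's transition system — 5 states:
  t0 = b.a.b.(0\{a} + a.0) ⊢ --b--▸ t1
  t1 = a.b.(0\{a} + a.0) ⊢ --a--▸ t2
  t2 = b.(0\{a} + a.0) ⊢ --b--▸ t3
  t3 = 0\{a} + a.0 ⊢ --a--▸ t4
  t4 = 0 ⊢ stopped
Bisimilarity quotient blocks:
  B0 = {s0, t0}
  B1 = {s1, t1}
  B2 = {s2, t2}
  B3 = {s3, t3}
  B4 = {s4, t4}
s0 ∈ B0, t0 ∈ B0 → same block
Bisimilar ⇒ trace-equivalent.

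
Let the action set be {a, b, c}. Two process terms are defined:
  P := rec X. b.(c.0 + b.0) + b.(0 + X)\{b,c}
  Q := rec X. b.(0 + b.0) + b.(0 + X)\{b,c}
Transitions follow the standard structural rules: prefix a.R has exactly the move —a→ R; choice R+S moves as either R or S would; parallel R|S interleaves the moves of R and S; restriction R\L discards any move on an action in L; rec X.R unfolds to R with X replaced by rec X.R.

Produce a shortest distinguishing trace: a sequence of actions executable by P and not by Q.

LTS(P): 4 reachable states
  u0 = rec X. b.(c.0 + b.0) + b.(0 + X)\{b,c} ⊢ =b=> u1, =b=> u2
  u1 = (0 + (rec X. b.(c.0 + b.0) + b.(0 + X)\{b,c}))\{b,c} ⊢ stopped
  u2 = c.0 + b.0 ⊢ =b=> u3, =c=> u3
  u3 = 0 ⊢ stopped
LTS(Q): 4 reachable states
  v0 = rec X. b.(0 + b.0) + b.(0 + X)\{b,c} ⊢ =b=> v1, =b=> v2
  v1 = (0 + (rec X. b.(0 + b.0) + b.(0 + X)\{b,c}))\{b,c} ⊢ stopped
  v2 = 0 + b.0 ⊢ =b=> v3
  v3 = 0 ⊢ stopped
Run σ = ⟨bc⟩ on P: start {u0}
  [1] b ⇒ {u1, u2}
  [2] c ⇒ {u3}
  ✓ P
Run σ = ⟨bc⟩ on Q: start {v0}
  [1] b ⇒ {v1, v2}
  [2] c ⇒ ∅  — Q cannot continue

bc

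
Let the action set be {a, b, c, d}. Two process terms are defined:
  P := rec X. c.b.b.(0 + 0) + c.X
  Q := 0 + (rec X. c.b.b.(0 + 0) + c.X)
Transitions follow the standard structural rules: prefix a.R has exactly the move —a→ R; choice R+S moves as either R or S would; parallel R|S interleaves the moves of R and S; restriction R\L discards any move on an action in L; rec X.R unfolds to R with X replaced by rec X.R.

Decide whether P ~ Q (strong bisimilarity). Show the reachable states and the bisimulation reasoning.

P's transition system — 4 states:
  p0 = rec X. c.b.b.(0 + 0) + c.X has moves -c-> p0, -c-> p1
  p1 = b.b.(0 + 0) has moves -b-> p2
  p2 = b.(0 + 0) has moves -b-> p3
  p3 = 0 + 0 has moves ∅
Q's transition system — 5 states:
  q0 = 0 + (rec X. c.b.b.(0 + 0) + c.X) has moves -c-> q1, -c-> q2
  q1 = b.b.(0 + 0) has moves -b-> q3
  q2 = rec X. c.b.b.(0 + 0) + c.X has moves -c-> q1, -c-> q2
  q3 = b.(0 + 0) has moves -b-> q4
  q4 = 0 + 0 has moves ∅
Coarsest stable partition (strong bisimilarity classes):
  B0 = {p0, q0, q2}
  B1 = {p1, q1}
  B2 = {p2, q3}
  B3 = {p3, q4}
p0 ∈ B0, q0 ∈ B0 → same block

YES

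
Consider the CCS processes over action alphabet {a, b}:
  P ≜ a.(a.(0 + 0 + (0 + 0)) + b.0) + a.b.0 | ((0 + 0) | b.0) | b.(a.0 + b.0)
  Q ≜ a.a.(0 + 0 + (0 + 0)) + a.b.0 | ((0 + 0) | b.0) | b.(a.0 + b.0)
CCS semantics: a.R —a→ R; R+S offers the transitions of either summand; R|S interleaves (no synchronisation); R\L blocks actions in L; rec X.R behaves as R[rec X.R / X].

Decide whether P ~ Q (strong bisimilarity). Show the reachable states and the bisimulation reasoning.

P's transition system — 21 states:
  p0 = a.(a.(0 + 0 + (0 + 0)) + b.0) + a.b.0 | ((0 + 0) | b.0) | b.(a.0 + b.0) | -a-> p1, -a-> p2, -b-> p3, -b-> p4
  p1 = a.(0 + 0 + (0 + 0)) + b.0 | -a-> p5, -b-> p6
  p2 = b.0 | ((0 + 0) | b.0) | b.(a.0 + b.0) | -b-> p7, -b-> p8, -b-> p9
  p3 = a.b.0 | ((0 + 0) | 0) | b.(a.0 + b.0) | -a-> p8, -b-> p10
  p4 = a.b.0 | ((0 + 0) | b.0) | (a.0 + b.0) | -a-> p11, -a-> p9, -b-> p10, -b-> p11
  p5 = 0 + 0 + (0 + 0) | stopped
  p6 = 0 | stopped
  p7 = 0 | ((0 + 0) | b.0) | b.(a.0 + b.0) | -b-> p12, -b-> p13
  p8 = b.0 | ((0 + 0) | 0) | b.(a.0 + b.0) | -b-> p12, -b-> p14
  p9 = b.0 | ((0 + 0) | b.0) | (a.0 + b.0) | -a-> p15, -b-> p13, -b-> p14, -b-> p15
  p10 = a.b.0 | ((0 + 0) | 0) | (a.0 + b.0) | -a-> p14, -a-> p16, -b-> p16
  p11 = a.b.0 | ((0 + 0) | b.0) | 0 | -a-> p15, -b-> p16
  p12 = 0 | ((0 + 0) | 0) | b.(a.0 + b.0) | -b-> p17
  p13 = 0 | ((0 + 0) | b.0) | (a.0 + b.0) | -a-> p18, -b-> p17, -b-> p18
  p14 = b.0 | ((0 + 0) | 0) | (a.0 + b.0) | -a-> p19, -b-> p17, -b-> p19
  p15 = b.0 | ((0 + 0) | b.0) | 0 | -b-> p18, -b-> p19
  p16 = a.b.0 | ((0 + 0) | 0) | 0 | -a-> p19
  p17 = 0 | ((0 + 0) | 0) | (a.0 + b.0) | -a-> p20, -b-> p20
  p18 = 0 | ((0 + 0) | b.0) | 0 | -b-> p20
  p19 = b.0 | ((0 + 0) | 0) | 0 | -b-> p20
  p20 = 0 | ((0 + 0) | 0) | 0 | stopped
Q's transition system — 20 states:
  q0 = a.a.(0 + 0 + (0 + 0)) + a.b.0 | ((0 + 0) | b.0) | b.(a.0 + b.0) | -a-> q1, -a-> q2, -b-> q3, -b-> q4
  q1 = a.(0 + 0 + (0 + 0)) | -a-> q5
  q2 = b.0 | ((0 + 0) | b.0) | b.(a.0 + b.0) | -b-> q6, -b-> q7, -b-> q8
  q3 = a.b.0 | ((0 + 0) | 0) | b.(a.0 + b.0) | -a-> q7, -b-> q9
  q4 = a.b.0 | ((0 + 0) | b.0) | (a.0 + b.0) | -a-> q10, -a-> q8, -b-> q10, -b-> q9
  q5 = 0 + 0 + (0 + 0) | stopped
  q6 = 0 | ((0 + 0) | b.0) | b.(a.0 + b.0) | -b-> q11, -b-> q12
  q7 = b.0 | ((0 + 0) | 0) | b.(a.0 + b.0) | -b-> q11, -b-> q13
  q8 = b.0 | ((0 + 0) | b.0) | (a.0 + b.0) | -a-> q14, -b-> q12, -b-> q13, -b-> q14
  q9 = a.b.0 | ((0 + 0) | 0) | (a.0 + b.0) | -a-> q13, -a-> q15, -b-> q15
  q10 = a.b.0 | ((0 + 0) | b.0) | 0 | -a-> q14, -b-> q15
  q11 = 0 | ((0 + 0) | 0) | b.(a.0 + b.0) | -b-> q16
  q12 = 0 | ((0 + 0) | b.0) | (a.0 + b.0) | -a-> q17, -b-> q16, -b-> q17
  q13 = b.0 | ((0 + 0) | 0) | (a.0 + b.0) | -a-> q18, -b-> q16, -b-> q18
  q14 = b.0 | ((0 + 0) | b.0) | 0 | -b-> q17, -b-> q18
  q15 = a.b.0 | ((0 + 0) | 0) | 0 | -a-> q18
  q16 = 0 | ((0 + 0) | 0) | (a.0 + b.0) | -a-> q19, -b-> q19
  q17 = 0 | ((0 + 0) | b.0) | 0 | -b-> q19
  q18 = b.0 | ((0 + 0) | 0) | 0 | -b-> q19
  q19 = 0 | ((0 + 0) | 0) | 0 | stopped
Bisimilarity quotient blocks:
  B0 = {p0}
  B1 = {p4, q4}
  B2 = {p11, q10}
  B3 = {p16, q15}
  B4 = {p18, p19, q17, q18}
  B5 = {p20, p5, p6, q19, q5}
  B6 = {p15, q14}
  B7 = {p10, q9}
  B8 = {p13, p14, q12, q13}
  B9 = {p1, p17, q16}
  B10 = {p9, q8}
  B11 = {p3, q3}
  B12 = {p7, p8, q6, q7}
  B13 = {p12, q11}
  B14 = {p2, q2}
  B15 = {q0}
  B16 = {q1}
p0 ∈ B0, q0 ∈ B15 → different blocks

not bisimilar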